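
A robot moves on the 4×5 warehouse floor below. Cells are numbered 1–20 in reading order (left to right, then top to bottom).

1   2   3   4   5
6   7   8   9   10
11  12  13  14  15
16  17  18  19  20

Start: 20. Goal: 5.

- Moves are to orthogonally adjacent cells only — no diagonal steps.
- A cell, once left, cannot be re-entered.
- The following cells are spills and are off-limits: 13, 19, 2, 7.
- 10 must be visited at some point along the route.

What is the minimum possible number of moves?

3

Any route passes through 10 somewhere between 20 and 5. Summing Manhattan distances along the two legs (20 → 10 → 5) gives a lower bound of 2 + 1 = 3 moves.
A route of 3 moves achieves this: 20 → 15 → 10 → 5.
Since 3 matches the lower bound, it is optimal.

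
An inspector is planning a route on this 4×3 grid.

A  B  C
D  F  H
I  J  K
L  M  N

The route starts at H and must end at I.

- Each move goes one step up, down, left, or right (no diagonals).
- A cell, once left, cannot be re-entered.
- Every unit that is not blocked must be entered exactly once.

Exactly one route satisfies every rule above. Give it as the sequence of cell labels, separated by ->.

Need to visit all 12 open cells exactly once, starting at H and ending at I.
Route from H: up to C, 2× left (reaching A), down to D, right to F, down to J, right to K, down to N, 2× left (reaching L), up to I — 11 moves in all.
Check: all 12 open cells covered.

H -> C -> B -> A -> D -> F -> J -> K -> N -> M -> L -> I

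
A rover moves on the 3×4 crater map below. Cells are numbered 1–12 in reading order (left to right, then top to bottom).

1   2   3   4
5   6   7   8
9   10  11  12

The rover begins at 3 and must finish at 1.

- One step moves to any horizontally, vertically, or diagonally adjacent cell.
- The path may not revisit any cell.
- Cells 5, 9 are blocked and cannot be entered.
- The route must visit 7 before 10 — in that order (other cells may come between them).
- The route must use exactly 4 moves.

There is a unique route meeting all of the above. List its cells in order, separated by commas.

The waypoints must appear in the order 7, 10, with no cell reused.
Route from 3: down 1 to 7, down-left 1 to 10, up 1 to 6, up-left 1 to 1 — 4 moves in all.
Check: order respected (7 at step 1, 10 at step 2); 4 moves as required.

3, 7, 10, 6, 1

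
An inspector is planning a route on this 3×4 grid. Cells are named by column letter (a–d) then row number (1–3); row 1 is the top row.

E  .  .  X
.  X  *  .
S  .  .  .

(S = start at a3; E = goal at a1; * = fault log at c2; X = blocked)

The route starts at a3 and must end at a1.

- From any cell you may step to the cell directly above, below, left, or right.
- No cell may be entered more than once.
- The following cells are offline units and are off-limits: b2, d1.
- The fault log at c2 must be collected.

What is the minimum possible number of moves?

Any route passes through c2 somewhere between a3 and a1. Summing Manhattan distances along the two legs (a3 → c2 → a1) gives a lower bound of 3 + 3 = 6 moves.
A route of 6 moves achieves this: a3 → b3 → c3 → c2 → c1 → b1 → a1.
Since 6 matches the lower bound, it is optimal.

6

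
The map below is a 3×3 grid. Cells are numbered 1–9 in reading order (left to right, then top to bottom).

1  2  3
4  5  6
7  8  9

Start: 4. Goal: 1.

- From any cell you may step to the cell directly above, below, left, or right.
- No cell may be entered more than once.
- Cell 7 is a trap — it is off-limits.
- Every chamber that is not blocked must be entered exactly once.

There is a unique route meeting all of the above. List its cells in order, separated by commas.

4, 5, 8, 9, 6, 3, 2, 1

Need to visit all 8 open cells exactly once, starting at 4 and ending at 1.
Cell 8 has only two open neighbours (5 and 9), so the path must pass straight through it: one of those is the cell it's entered from and the other is where it exits.
Route from 4: right 1 to 5, down 1 to 8, right 1 to 9, up 2 to 3, left 2 to 1 — 7 moves in all.
Check: all 8 open cells covered.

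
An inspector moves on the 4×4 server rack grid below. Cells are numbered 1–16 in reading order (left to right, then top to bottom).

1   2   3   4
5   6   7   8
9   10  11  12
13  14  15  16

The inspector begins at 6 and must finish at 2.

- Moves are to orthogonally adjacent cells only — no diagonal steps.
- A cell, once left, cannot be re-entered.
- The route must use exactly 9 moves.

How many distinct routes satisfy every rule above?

Need simple routes of exactly 9 moves from 6 to 2 (Manhattan distance 1, so 4 moves are spent on a detour and 4 undoing it).
Branch systematically from the start, pruning whenever the remaining move budget drops below the Manhattan distance to 2 or differs from it in parity. Grouping the completions by first move — via 10: 10; via 5: 6; via 7: 5 (no valid completion starts via 2) — and summing: 10 + 6 + 5 = 21.
That gives 21 routes.

21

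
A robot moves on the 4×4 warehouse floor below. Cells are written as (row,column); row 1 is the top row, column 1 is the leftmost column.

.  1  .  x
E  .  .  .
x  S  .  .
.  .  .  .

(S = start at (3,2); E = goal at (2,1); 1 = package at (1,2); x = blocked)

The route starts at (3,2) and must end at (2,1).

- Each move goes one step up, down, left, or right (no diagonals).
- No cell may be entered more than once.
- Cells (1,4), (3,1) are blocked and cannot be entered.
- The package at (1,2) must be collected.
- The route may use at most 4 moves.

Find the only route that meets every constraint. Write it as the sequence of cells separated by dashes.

The 4-move cap with required stops at (1,2) leaves no slack for detours.
Route from (3,2): up 2 to (1,2), left 1 to (1,1), down 1 to (2,1) — 4 moves in all.
Check: all required cells visited; 4 ≤ 4 moves.

(3,2) - (2,2) - (1,2) - (1,1) - (2,1)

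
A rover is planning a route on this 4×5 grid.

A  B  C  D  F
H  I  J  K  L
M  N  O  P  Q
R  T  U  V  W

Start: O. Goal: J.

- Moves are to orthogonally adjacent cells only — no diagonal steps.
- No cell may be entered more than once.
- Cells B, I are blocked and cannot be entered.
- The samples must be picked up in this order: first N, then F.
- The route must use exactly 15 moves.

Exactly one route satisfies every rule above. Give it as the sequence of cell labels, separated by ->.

The waypoints must appear in the order N, F, with no cell reused.
Route from O: 2× left (reaching M), down to R, 4× right (reaching W), up to Q, left to P, up to K, right to L, up to F, 2× left (reaching C), down to J — 15 moves in all.
Check: order respected (N at step 1, F at step 12); 15 moves as required.

O -> N -> M -> R -> T -> U -> V -> W -> Q -> P -> K -> L -> F -> D -> C -> J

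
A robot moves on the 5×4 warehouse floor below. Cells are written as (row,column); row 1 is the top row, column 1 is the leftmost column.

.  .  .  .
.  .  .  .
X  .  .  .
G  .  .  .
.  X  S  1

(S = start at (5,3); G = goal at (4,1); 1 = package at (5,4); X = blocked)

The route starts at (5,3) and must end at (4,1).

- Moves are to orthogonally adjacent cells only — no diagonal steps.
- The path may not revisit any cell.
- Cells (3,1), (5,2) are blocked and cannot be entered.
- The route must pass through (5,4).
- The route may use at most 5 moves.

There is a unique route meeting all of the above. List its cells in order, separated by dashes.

The budget equals the shortest possible length, so every move has to be on a shortest route through the required cells.
Route from (5,3): right 1 to (5,4), up 1 to (4,4), left 3 to (4,1) — 5 moves in all.
Check: all required cells visited; 5 ≤ 5 moves.

(5,3) - (5,4) - (4,4) - (4,3) - (4,2) - (4,1)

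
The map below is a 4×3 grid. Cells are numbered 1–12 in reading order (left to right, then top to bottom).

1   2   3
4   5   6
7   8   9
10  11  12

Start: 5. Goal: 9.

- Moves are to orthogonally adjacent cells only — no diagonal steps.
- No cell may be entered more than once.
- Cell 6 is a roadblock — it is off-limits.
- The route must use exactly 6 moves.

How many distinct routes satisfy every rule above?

5

Need simple routes of exactly 6 moves from 5 to 9 (Manhattan distance 2, so 2 moves are spent on a detour and 2 undoing it).
Enumerating: 5 2 1 4 7 8 9 | 5 8 7 10 11 12 9 | 5 4 7 10 11 8 9 | 5 4 7 10 11 12 9 | 5 4 7 8 11 12 9.
That gives 5 routes.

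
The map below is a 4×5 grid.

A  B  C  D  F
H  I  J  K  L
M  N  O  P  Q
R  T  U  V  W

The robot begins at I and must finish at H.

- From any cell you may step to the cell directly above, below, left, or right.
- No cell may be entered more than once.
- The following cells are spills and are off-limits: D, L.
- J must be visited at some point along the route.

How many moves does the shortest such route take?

Any route passes through J somewhere between I and H. Summing Manhattan distances along the two legs (I → J → H) gives a lower bound of 1 + 2 = 3 moves.
The shortest route satisfying every rule uses 5 moves: I → J → C → B → A → H.
The bound of 3 isn't tight here; checking systematically, no route of length 3 through 4 satisfies every constraint, so 5 is the minimum.

5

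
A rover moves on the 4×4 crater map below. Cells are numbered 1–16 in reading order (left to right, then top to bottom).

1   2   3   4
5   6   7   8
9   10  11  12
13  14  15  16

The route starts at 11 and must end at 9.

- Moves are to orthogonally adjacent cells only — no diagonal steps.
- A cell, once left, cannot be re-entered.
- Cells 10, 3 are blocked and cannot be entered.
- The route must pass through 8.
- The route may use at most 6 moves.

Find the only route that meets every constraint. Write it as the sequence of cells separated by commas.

11, 12, 8, 7, 6, 5, 9

The budget equals the shortest possible length, so every move has to be on a shortest route through the required cells.
Route from 11: right to 12, up to 8, 3× left (reaching 5), down to 9 — 6 moves in all.
Check: all required cells visited; 6 ≤ 6 moves.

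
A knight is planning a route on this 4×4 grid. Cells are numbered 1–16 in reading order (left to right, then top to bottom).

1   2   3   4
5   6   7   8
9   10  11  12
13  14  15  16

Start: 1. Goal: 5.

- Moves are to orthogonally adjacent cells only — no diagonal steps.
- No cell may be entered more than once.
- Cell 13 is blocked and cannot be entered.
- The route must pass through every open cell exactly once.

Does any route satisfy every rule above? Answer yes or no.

no

Colour the cells like a checkerboard: each orthogonal step flips colour, so a Hamiltonian route alternates colours. Here there are 8 cells of one colour and 7 of the other, with start on the opposite colour to the goal — the counts and endpoints can't be arranged into an alternating sequence of length 15, so no Hamiltonian route exists.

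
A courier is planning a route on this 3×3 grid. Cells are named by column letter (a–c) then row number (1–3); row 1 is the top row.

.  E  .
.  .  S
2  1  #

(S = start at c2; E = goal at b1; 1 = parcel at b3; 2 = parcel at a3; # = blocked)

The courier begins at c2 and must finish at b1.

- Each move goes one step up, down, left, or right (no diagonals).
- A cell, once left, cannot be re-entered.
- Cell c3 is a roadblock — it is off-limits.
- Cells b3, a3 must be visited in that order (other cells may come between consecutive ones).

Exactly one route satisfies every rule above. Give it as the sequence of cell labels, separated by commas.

The waypoints must appear in the order b3, a3, with no cell reused.
Route from c2: left to b2, down to b3, left to a3, 2× up (reaching a1), right to b1 — 6 moves in all.
Check: order respected (1 at step 2, 2 at step 3).

c2, b2, b3, a3, a2, a1, b1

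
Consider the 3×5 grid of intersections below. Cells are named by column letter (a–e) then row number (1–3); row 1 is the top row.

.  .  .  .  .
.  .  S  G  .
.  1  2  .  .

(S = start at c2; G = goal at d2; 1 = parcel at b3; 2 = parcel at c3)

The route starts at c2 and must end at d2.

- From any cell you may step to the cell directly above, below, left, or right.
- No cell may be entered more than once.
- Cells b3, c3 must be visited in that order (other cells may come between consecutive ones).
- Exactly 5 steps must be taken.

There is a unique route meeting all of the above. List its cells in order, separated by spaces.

The waypoints must appear in the order b3, c3, with no cell reused.
Route from c2: left 1 to b2, down 1 to b3, right 2 to d3, up 1 to d2 — 5 moves in all.
Check: order respected (1 at step 2, 2 at step 3); 5 moves as required.

c2 b2 b3 c3 d3 d2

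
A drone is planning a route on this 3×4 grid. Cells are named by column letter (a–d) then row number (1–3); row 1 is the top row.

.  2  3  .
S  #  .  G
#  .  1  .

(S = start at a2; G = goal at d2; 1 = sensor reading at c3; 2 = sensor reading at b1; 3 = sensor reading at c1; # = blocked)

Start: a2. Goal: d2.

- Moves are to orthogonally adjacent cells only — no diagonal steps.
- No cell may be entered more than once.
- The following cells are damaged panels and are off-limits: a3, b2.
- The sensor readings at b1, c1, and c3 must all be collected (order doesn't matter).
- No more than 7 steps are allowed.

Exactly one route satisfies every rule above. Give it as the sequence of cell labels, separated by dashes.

a2 - a1 - b1 - c1 - c2 - c3 - d3 - d2

The 7-move cap with required stops at b1, c1, c3 leaves no slack for detours.
Route from a2: up 1 to a1, right 2 to c1, down 2 to c3, right 1 to d3, up 1 to d2 — 7 moves in all.
Check: all required cells visited; 7 ≤ 7 moves.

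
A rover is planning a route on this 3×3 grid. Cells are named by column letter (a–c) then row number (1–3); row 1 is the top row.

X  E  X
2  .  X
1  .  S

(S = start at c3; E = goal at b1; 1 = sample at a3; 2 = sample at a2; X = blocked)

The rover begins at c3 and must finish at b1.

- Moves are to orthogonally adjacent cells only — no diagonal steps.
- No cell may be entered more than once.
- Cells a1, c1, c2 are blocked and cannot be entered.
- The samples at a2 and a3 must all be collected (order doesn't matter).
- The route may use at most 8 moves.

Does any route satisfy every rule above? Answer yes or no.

yes

One route that works: c3 → b3 → a3 → a2 → b2 → b1.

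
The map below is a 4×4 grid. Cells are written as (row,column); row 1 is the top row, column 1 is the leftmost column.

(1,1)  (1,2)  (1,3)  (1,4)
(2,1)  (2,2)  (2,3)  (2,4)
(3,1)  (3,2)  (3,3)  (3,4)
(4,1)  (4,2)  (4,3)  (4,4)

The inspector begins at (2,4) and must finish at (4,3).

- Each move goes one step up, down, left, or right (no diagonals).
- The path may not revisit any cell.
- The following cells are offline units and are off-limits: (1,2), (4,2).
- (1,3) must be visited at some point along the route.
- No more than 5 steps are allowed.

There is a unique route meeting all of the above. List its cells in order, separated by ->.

The budget equals the shortest possible length, so every move has to be on a shortest route through the required cells.
Route from (2,4): up 1 to (1,4), left 1 to (1,3), down 3 to (4,3) — 5 moves in all.
Check: all required cells visited; 5 ≤ 5 moves.

(2,4) -> (1,4) -> (1,3) -> (2,3) -> (3,3) -> (4,3)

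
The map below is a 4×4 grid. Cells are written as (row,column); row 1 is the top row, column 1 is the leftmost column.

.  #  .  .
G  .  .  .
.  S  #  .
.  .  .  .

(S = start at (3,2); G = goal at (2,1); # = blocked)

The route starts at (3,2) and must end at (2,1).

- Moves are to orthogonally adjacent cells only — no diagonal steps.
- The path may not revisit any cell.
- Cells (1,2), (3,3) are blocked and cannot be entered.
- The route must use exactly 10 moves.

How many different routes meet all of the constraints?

3

Need simple routes of exactly 10 moves from (3,2) to (2,1) (Manhattan distance 2, so 4 moves are spent on a detour and 4 undoing it).
Enumerating: (3,2) (2,2) (2,3) (2,4) (3,4) (4,4) (4,3) (4,2) (4,1) (3,1) (2,1) | (3,2) (4,2) (4,3) (4,4) (3,4) (2,4) (1,4) (1,3) (2,3) (2,2) (2,1) | (3,2) (3,1) (4,1) (4,2) (4,3) (4,4) (3,4) (2,4) (2,3) (2,2) (2,1).
That gives 3 routes.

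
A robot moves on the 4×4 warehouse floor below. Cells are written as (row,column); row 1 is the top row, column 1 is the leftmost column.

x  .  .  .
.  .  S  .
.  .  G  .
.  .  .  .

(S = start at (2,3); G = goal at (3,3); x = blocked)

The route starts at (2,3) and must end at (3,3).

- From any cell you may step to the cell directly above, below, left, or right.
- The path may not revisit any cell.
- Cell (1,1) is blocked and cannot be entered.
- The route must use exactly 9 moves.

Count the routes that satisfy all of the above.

Need simple routes of exactly 9 moves from (2,3) to (3,3) (Manhattan distance 1, so 4 moves are spent on a detour and 4 undoing it).
Branch systematically from the start, pruning whenever the remaining move budget drops below the Manhattan distance to (3,3) or differs from it in parity. Grouping the completions by first move — via (1,3): 6; via (2,2): 4; via (2,4): 3 (no valid completion starts via (3,3)) — and summing: 6 + 4 + 3 = 13.
That gives 13 routes.

13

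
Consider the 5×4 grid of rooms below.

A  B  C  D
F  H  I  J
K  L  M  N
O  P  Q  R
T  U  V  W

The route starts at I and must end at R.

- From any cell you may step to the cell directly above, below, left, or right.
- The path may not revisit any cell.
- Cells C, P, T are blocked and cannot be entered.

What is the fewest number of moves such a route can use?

3

The Manhattan distance from I to R is |2−4| + |3−4| = 3, so at least 3 moves are needed.
A route of 3 moves achieves this: I → M → Q → R.
Since 3 matches the lower bound, it is optimal.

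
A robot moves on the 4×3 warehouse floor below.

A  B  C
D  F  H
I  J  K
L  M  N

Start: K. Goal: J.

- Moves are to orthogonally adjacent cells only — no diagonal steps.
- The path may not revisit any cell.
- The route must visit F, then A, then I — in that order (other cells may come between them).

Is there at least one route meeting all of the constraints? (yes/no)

One route that works: K → H → F → B → A → D → I → J.

yes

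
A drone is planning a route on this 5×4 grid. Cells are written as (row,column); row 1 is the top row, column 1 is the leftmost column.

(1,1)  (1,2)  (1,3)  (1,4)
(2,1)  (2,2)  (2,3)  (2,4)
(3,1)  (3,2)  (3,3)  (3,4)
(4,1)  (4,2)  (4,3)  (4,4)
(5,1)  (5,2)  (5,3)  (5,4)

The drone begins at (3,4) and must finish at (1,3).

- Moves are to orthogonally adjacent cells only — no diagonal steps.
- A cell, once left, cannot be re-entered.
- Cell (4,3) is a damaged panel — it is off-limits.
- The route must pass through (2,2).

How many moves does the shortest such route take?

5

Any route passes through (2,2) somewhere between (3,4) and (1,3). Summing Manhattan distances along the two legs ((3,4) → (2,2) → (1,3)) gives a lower bound of 3 + 2 = 5 moves.
A route of 5 moves achieves this: (3,4) → (2,4) → (2,3) → (2,2) → (1,2) → (1,3).
Since 5 matches the lower bound, it is optimal.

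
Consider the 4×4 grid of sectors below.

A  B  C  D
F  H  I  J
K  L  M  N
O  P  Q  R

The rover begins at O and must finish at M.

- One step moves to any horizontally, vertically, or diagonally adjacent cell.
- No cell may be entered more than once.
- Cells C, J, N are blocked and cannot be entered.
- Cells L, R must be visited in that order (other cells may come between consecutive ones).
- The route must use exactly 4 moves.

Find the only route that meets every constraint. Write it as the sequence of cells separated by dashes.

O - L - Q - R - M

The waypoints must appear in the order L, R, with no cell reused.
Route from O: up-right to L, down-right to Q, right to R, up-left to M — 4 moves in all.
Check: order respected (L at step 1, R at step 3); 4 moves as required.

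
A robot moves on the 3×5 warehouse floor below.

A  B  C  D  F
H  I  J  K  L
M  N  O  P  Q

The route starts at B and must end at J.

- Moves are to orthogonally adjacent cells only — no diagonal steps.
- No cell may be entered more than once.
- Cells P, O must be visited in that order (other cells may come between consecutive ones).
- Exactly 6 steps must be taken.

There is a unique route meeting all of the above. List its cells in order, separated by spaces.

The waypoints must appear in the order P, O, with no cell reused.
Route from B: right 2 to D, down 2 to P, left 1 to O, up 1 to J — 6 moves in all.
Check: order respected (P at step 4, O at step 5); 6 moves as required.

B C D K P O J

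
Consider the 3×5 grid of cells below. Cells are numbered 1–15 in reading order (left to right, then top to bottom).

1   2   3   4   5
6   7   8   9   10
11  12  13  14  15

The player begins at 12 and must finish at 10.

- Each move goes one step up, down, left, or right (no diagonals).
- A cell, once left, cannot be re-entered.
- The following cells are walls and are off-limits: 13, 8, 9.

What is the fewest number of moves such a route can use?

6

The Manhattan distance from 12 to 10 is |3−2| + |2−5| = 4, so at least 4 moves are needed.
That bound ignores the blocked cells. Measuring each leg by the fewest moves that actually steer around them (12→10: 6) raises the lower bound to 6.
A route of 6 moves exists: 12 → 7 → 2 → 3 → 4 → 5 → 10.
Since 6 matches that lower bound, it is optimal.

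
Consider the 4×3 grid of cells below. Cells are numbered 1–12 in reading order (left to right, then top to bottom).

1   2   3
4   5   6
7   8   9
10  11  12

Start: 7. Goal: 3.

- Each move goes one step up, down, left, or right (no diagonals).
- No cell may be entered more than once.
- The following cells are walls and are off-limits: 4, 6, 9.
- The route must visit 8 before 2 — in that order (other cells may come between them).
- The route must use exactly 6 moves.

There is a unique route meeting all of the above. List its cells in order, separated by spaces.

7 10 11 8 5 2 3

The waypoints must appear in the order 8, 2, with no cell reused.
Route from 7: down to 10, right to 11, 3× up (reaching 2), right to 3 — 6 moves in all.
Check: order respected (8 at step 3, 2 at step 5); 6 moves as required.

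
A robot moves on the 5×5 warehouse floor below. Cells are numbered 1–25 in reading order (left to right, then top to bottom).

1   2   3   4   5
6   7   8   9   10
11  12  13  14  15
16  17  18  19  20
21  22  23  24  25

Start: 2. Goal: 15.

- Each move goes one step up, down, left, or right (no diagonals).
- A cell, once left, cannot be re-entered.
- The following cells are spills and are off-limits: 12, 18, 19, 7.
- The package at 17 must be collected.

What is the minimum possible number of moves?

Any route passes through 17 somewhere between 2 and 15. Summing Manhattan distances along the two legs (2 → 17 → 15) gives a lower bound of 3 + 4 = 7 moves.
That bound ignores the blocked cells. Measuring each leg by the fewest moves that actually steer around them (2→17: 5; 17→15: 6) raises the lower bound to 11.
A route of 11 moves exists: 2 → 1 → 6 → 11 → 16 → 17 → 22 → 23 → 24 → 25 → 20 → 15.
Since 11 matches that lower bound, it is optimal.

11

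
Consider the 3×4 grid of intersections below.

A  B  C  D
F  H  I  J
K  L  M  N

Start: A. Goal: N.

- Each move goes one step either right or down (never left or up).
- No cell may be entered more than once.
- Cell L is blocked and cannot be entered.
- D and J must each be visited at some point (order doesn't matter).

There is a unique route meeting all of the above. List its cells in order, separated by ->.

Moves only go right or down, so the column and row indices never decrease.
Route from A: right 3 to D, down 2 to N — 5 moves in all.
Check: all required cells visited.

A -> B -> C -> D -> J -> N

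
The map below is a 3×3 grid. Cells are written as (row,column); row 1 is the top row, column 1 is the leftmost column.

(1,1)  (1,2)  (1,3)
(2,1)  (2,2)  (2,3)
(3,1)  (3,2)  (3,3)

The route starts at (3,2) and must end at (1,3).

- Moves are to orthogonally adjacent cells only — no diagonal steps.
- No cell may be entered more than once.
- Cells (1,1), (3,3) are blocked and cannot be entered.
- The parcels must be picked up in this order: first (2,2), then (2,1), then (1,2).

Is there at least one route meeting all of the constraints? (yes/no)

Ignoring the required order, 1 revisit-free route from (3,2) to (1,3) passes through all of (2,2), (2,1), and (1,2); the waypoint orders that occur are (2,1) → (2,2) → (1,2) (1) — never (2,2) → (2,1) → (1,2).

no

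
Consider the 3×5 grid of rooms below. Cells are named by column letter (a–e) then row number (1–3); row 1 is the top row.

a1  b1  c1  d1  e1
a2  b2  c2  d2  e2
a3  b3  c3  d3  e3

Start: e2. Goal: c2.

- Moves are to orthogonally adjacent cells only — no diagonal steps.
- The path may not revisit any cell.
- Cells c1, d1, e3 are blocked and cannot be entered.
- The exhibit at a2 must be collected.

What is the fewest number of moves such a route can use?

Any route passes through a2 somewhere between e2 and c2. Summing Manhattan distances along the two legs (e2 → a2 → c2) gives a lower bound of 4 + 2 = 6 moves.
The shortest route satisfying every rule uses 8 moves: e2 → d2 → d3 → c3 → b3 → a3 → a2 → b2 → c2.
The no-revisit rule (legs can't share cells) pushes the minimum above the 6-move bound; an exhaustive check rules out every length from 6 to 7, leaving 8 as the minimum.

8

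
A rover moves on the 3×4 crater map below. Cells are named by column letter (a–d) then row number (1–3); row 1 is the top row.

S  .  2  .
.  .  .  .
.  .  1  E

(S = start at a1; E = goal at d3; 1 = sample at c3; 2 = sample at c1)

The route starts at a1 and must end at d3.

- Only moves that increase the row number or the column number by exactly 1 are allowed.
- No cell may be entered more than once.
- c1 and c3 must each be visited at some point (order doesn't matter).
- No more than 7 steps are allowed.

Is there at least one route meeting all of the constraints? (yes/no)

yes

One route that works: a1 → b1 → c1 → c2 → c3 → d3.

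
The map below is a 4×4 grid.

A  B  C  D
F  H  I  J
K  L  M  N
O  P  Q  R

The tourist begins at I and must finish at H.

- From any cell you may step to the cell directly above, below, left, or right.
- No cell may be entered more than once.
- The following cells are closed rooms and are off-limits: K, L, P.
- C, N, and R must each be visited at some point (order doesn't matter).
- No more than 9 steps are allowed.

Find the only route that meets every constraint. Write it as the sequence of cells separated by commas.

I, M, Q, R, N, J, D, C, B, H

Any route must reach C, N, and R and still end at H within 9 moves, so the order of the required stops is forced.
Route from I: down 2 to Q, right 1 to R, up 3 to D, left 2 to B, down 1 to H — 9 moves in all.
Check: all required cells visited; 9 ≤ 9 moves.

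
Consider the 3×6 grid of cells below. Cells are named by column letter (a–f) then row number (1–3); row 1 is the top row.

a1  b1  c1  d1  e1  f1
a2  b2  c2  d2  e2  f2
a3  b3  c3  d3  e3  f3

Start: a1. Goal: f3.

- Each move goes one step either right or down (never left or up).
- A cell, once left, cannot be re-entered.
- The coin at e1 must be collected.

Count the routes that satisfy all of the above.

3

A right/down-only route from a1 to f3 makes exactly 2 down-moves and 5 right-moves in some order.
With no other constraints that would be C(7,2) = 21 routes.
Split at e1 and multiply the segment counts: a1→e1: 1; e1→f3: 3; product = 3.
That gives 3 routes.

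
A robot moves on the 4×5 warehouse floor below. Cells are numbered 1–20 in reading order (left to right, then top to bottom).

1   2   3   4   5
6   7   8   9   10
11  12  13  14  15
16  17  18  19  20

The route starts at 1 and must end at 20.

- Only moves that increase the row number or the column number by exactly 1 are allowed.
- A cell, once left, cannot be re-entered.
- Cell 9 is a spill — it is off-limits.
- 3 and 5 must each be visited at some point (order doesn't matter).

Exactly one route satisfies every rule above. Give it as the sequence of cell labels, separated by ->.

1 -> 2 -> 3 -> 4 -> 5 -> 10 -> 15 -> 20

Moves only go right or down, so the column and row indices never decrease.
Route from 1: 4× right (reaching 5), 3× down (reaching 20) — 7 moves in all.
Check: all required cells visited.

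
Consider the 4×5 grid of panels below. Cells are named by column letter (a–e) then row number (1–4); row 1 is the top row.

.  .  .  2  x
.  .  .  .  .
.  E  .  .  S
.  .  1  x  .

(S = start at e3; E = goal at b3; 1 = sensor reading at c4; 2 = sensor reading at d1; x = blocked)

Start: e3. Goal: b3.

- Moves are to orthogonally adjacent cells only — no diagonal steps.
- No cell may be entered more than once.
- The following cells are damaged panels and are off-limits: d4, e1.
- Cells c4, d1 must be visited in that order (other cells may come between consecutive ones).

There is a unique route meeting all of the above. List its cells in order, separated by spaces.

The waypoints must appear in the order c4, d1, with no cell reused.
Route from e3: 2× left (reaching c3), down to c4, 2× left (reaching a4), 3× up (reaching a1), 3× right (reaching d1), down to d2, 2× left (reaching b2), down to b3 — 15 moves in all.
Check: order respected (1 at step 3, 2 at step 11).

e3 d3 c3 c4 b4 a4 a3 a2 a1 b1 c1 d1 d2 c2 b2 b3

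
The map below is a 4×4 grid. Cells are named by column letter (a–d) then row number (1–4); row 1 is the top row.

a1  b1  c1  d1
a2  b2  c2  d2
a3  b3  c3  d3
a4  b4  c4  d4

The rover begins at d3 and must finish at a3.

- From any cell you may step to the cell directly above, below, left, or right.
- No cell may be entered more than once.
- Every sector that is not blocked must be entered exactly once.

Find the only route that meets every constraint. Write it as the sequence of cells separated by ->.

d3 -> d4 -> c4 -> c3 -> c2 -> d2 -> d1 -> c1 -> b1 -> a1 -> a2 -> b2 -> b3 -> b4 -> a4 -> a3

Need to visit all 16 open cells exactly once, starting at d3 and ending at a3.
Cell d1 has only two open neighbours (d2 and c1), so the path must pass straight through it: one of those is the cell it's entered from and the other is where it exits.
Route from d3: down 1 to d4, left 1 to c4, up 2 to c2, right 1 to d2, up 1 to d1, left 3 to a1, down 1 to a2, right 1 to b2, down 2 to b4, left 1 to a4, up 1 to a3 — 15 moves in all.
Check: all 16 open cells covered.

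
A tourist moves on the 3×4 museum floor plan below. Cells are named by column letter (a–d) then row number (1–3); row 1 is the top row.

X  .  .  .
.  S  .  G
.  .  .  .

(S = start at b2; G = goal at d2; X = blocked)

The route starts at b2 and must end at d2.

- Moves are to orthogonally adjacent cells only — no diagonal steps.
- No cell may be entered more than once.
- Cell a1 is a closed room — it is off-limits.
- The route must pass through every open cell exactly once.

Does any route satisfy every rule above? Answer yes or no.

Colour the cells like a checkerboard: each orthogonal step flips colour, so a Hamiltonian route alternates colours. Here there are 5 cells of one colour and 6 of the other, with start on the same colour as the goal — the counts and endpoints can't be arranged into an alternating sequence of length 11, so no Hamiltonian route exists.

no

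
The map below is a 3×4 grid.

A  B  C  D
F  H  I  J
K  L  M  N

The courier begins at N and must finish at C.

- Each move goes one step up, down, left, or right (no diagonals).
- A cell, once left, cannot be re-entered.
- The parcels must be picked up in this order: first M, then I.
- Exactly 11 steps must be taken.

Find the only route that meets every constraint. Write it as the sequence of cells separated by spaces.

N M L K F A B H I J D C

The waypoints must appear in the order M, I, with no cell reused.
Route from N: left 3 to K, up 2 to A, right 1 to B, down 1 to H, right 2 to J, up 1 to D, left 1 to C — 11 moves in all.
Check: order respected (M at step 1, I at step 8); 11 moves as required.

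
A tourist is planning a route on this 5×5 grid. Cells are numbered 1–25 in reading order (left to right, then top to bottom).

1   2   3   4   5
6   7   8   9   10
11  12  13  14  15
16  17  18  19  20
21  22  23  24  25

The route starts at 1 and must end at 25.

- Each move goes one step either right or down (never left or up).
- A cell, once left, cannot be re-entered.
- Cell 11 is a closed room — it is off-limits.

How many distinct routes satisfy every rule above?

A right/down-only route from 1 to 25 makes exactly 4 down-moves and 4 right-moves in some order.
With no other constraints that would be C(8,4) = 70 routes.
Subtract routes through each blocked cell (inclusion–exclusion for overlaps): − through 11: 15 → 55.
That gives 55 routes.

55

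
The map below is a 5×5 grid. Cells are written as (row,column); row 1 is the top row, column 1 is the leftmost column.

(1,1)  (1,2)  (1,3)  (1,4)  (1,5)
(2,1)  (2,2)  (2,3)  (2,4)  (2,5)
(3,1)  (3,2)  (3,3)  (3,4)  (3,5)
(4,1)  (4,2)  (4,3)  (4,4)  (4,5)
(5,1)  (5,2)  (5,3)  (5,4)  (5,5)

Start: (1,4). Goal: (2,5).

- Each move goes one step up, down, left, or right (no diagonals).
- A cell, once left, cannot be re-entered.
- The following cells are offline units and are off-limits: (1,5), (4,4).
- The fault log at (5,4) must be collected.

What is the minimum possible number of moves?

10

Any route passes through (5,4) somewhere between (1,4) and (2,5). Summing Manhattan distances along the two legs ((1,4) → (5,4) → (2,5)) gives a lower bound of 4 + 4 = 8 moves.
That bound ignores the blocked cells. Measuring each leg by the fewest moves that actually steer around them ((1,4)→(5,4): 6; (5,4)→(2,5): 4) raises the lower bound to 10.
A route of 10 moves exists: (1,4) → (2,4) → (3,4) → (3,3) → (4,3) → (5,3) → (5,4) → (5,5) → (4,5) → (3,5) → (2,5).
Since 10 matches that lower bound, it is optimal.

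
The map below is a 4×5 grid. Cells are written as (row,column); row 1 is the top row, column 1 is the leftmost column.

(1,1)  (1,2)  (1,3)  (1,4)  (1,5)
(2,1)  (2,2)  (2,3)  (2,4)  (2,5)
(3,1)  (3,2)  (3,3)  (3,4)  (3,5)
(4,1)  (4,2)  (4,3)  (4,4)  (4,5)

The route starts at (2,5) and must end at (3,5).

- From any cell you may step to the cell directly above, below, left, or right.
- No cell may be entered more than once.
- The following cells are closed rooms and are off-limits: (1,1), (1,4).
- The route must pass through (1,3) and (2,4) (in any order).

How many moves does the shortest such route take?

9

Any route passes through (1,3) and (2,4) in some order between (2,5) and (3,5). Summing Manhattan distances along each leg and taking the cheapest ordering ((2,5) → (2,4) → (1,3) → (3,5)) gives a lower bound of 1 + 2 + 4 = 7 moves.
The shortest route satisfying every rule uses 9 moves: (2,5) → (2,4) → (2,3) → (1,3) → (1,2) → (2,2) → (3,2) → (3,3) → (3,4) → (3,5).
The bound of 7 isn't tight here; checking systematically, no route of length 7 through 8 satisfies every constraint, so 9 is the minimum.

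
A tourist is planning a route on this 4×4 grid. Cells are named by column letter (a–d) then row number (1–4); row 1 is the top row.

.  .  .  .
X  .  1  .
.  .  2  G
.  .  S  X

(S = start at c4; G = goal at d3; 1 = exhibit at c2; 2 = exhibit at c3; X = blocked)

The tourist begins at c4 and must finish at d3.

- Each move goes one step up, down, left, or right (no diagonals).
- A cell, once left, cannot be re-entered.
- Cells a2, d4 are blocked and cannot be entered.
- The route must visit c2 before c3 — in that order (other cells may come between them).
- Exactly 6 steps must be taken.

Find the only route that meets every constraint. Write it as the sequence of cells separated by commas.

c4, b4, b3, b2, c2, c3, d3

The waypoints must appear in the order c2, c3, with no cell reused.
Route from c4: left to b4, 2× up (reaching b2), right to c2, down to c3, right to d3 — 6 moves in all.
Check: order respected (1 at step 4, 2 at step 5); 6 moves as required.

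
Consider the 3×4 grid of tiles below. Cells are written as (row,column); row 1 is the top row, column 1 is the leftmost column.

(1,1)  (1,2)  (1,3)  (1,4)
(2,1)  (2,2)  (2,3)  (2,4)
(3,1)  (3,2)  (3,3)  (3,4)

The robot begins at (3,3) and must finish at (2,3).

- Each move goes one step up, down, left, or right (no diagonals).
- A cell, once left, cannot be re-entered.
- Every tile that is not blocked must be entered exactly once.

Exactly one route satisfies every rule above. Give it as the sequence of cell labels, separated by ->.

Need to visit all 12 open cells exactly once, starting at (3,3) and ending at (2,3).
Cell (1,1) has only two open neighbours ((2,1) and (1,2)), so the path must pass straight through it: one of those is the cell it's entered from and the other is where it exits.
Route from (3,3): right to (3,4), 2× up (reaching (1,4)), 3× left (reaching (1,1)), 2× down (reaching (3,1)), right to (3,2), up to (2,2), right to (2,3) — 11 moves in all.
Check: all 12 open cells covered.

(3,3) -> (3,4) -> (2,4) -> (1,4) -> (1,3) -> (1,2) -> (1,1) -> (2,1) -> (3,1) -> (3,2) -> (2,2) -> (2,3)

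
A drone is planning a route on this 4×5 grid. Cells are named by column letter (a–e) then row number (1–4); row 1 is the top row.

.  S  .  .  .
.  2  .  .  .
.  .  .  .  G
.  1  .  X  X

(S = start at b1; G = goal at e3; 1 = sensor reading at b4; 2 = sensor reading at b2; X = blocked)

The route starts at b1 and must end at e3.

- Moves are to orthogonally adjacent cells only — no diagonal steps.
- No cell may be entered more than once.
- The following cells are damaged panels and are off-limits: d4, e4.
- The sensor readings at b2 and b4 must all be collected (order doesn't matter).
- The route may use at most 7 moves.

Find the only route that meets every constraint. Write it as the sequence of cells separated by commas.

The 7-move cap with required stops at b2, b4 leaves no slack for detours.
Route from b1: 3× down (reaching b4), right to c4, up to c3, 2× right (reaching e3) — 7 moves in all.
Check: all required cells visited; 7 ≤ 7 moves.

b1, b2, b3, b4, c4, c3, d3, e3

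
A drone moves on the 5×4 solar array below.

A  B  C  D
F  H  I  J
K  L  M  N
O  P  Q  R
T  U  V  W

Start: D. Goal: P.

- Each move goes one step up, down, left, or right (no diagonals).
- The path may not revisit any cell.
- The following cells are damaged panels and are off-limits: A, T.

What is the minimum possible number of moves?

The Manhattan distance from D to P is |1−4| + |4−2| = 5, so at least 5 moves are needed.
A route of 5 moves achieves this: D → J → N → R → Q → P.
Since 5 matches the lower bound, it is optimal.

5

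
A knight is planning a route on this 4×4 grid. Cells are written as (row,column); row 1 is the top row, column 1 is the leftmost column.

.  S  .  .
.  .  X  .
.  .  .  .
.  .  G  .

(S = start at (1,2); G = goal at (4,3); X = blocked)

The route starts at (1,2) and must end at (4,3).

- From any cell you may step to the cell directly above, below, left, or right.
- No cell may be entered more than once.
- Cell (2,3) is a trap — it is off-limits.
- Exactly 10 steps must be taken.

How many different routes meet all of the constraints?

Need simple routes of exactly 10 moves from (1,2) to (4,3) (Manhattan distance 4, so 3 moves are spent on a detour and 3 undoing it).
Enumerating: (1,2) (2,2) (2,1) (3,1) (4,1) (4,2) (3,2) (3,3) (3,4) (4,4) (4,3) | (1,2) (1,1) (2,1) (3,1) (4,1) (4,2) (3,2) (3,3) (3,4) (4,4) (4,3) | (1,2) (1,3) (1,4) (2,4) (3,4) (3,3) (3,2) (3,1) (4,1) (4,2) (4,3).
That gives 3 routes.

3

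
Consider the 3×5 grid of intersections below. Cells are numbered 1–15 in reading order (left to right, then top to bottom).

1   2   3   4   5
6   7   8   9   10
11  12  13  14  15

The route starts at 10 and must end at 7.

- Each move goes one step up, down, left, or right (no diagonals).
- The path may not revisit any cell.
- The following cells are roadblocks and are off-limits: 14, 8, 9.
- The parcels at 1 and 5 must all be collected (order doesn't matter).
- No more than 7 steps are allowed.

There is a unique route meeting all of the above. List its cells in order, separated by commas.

10, 5, 4, 3, 2, 1, 6, 7

The budget equals the shortest possible length, so every move has to be on a shortest route through the required cells.
Route from 10: up to 5, 4× left (reaching 1), down to 6, right to 7 — 7 moves in all.
Check: all required cells visited; 7 ≤ 7 moves.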